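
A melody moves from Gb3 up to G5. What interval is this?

G to G is the same letter name, plus 2 octaves: a fifteenth.
The perfect fifteenth is 24 semitones; here we have 25, one semitone wider: augmented.
(Equivalently, a compound augmented octave: an augmented octave plus an octave.)

augmented fifteenth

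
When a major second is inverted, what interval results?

m7

The rule of nine gives the new number: 9 − 2 = 7, so a second becomes a seventh.
Quality inverts too: major becomes minor. That makes the inversion a minor seventh.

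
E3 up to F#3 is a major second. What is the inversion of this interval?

m7

The rule of nine gives the new number: 9 − 2 = 7, so a second becomes a seventh.
Quality inverts too: major becomes minor. That makes the inversion a minor seventh.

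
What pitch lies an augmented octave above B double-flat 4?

B flat 5

An octave keeps the letter name B, an octave up from B.
Moving 13 semitones up from Bbb4 (the size of an augmented octave) reaches Bb5.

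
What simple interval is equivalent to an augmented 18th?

Each octave removed subtracts seven from the number: 18 − 14 = 4.
That makes an augmented eighteenth a compound augmented fourth — 2 octaves plus an augmented fourth.

augmented 4th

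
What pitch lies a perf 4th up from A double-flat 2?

D double-flat 3

The fourth takes the letter from A up to D.
A perfect fourth spans 5 semitones, so from Abb2 the target pitch is Dbb3.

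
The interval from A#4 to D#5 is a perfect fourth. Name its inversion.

The rule of nine gives the new number: 9 − 4 = 5, so a fourth becomes a fifth.
Quality inverts too: perfect stays perfect. That makes the inversion a perfect fifth.

perfect fifth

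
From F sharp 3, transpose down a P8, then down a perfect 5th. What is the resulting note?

B 1

A perfect octave down from F#3 is F#2.
F#2 down a perfect fifth → B1 (7 semitones).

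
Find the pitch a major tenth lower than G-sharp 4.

E 3

The tenth's letter: G down three letter names plus an octave → E.
A major tenth is 16 semitones; 16 semitones down from G#4 gives E3.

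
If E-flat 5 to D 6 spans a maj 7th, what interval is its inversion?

minor 2nd

Interval numbers invert to sum to nine: 7 + 2 = 9, so a seventh inverts to a second.
The quality also flips — major becomes minor — giving a minor second.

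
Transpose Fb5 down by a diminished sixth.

A4

Counting six letter names down from F lands on A.
Moving 7 semitones down from Fb5 (the size of a diminished sixth) reaches A4.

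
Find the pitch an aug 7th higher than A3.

Counting seven letter names up from A lands on G.
An augmented seventh is 12 semitones; 12 semitones up from A3 gives G##4.

G##4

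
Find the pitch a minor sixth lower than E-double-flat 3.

The sixth takes the letter from E down to G.
A minor sixth spans 8 semitones, so from Ebb3 the target pitch is Gb2.

G-flat 2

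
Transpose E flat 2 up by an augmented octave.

The letter stays E (same as the start), shifted an octave up.
An augmented octave spans 13 semitones, so from Eb2 the target pitch is E3.

E 3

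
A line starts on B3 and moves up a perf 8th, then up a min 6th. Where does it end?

A perfect octave up from B3 is B4.
A minor sixth up from B4 is G5.

G5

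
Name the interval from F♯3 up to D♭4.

F to D spans six letter names (F-G-A-B-C-D), so the interval is some kind of sixth.
The major sixth is 9 semitones; here we have 7, two semitones narrower: diminished.

diminished sixth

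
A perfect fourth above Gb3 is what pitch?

Cb4

Four letter names up from G: C.
A perfect fourth spans 5 semitones, so from Gb3 the target pitch is Cb4.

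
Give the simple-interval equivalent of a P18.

P4

Subtracting seven from the interval number removes an octave: 18 − 14 = 4.
Quality carries through unchanged, so the simple form is a perfect fourth.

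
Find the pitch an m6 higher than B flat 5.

G flat 6

Counting six letter names up from B lands on G.
A minor sixth spans 8 semitones, so from Bb5 the target pitch is Gb6.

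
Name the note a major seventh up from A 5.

G-sharp 6

The seventh takes the letter from A up to G.
A major seventh is 11 semitones; 11 semitones up from A5 gives G#6.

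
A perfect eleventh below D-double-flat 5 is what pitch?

Counting four letter names plus an octave down from D lands on A.
A perfect eleventh spans 17 semitones, so from Dbb5 the target pitch is Abb3.

A-double-flat 3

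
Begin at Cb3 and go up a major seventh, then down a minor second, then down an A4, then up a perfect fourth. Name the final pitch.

Ab3

Cb3 up a major seventh → Bb3 (11 semitones).
Bb3 down a minor second → A3 (1 semitone).
A3 down an augmented fourth → Eb3 (6 semitones).
A perfect fourth up from Eb3 is Ab3.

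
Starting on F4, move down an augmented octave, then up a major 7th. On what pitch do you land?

Down an augmented octave from F4: Fb3 (13 semitones down).
Up a major seventh from Fb3: Eb4 (11 semitones up).

Eb4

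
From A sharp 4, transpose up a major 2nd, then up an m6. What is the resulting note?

G sharp 5

A#4 up a major second → B#4 (2 semitones).
A minor sixth up from B#4 is G#5.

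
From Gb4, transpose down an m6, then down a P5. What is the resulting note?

Down a minor sixth from Gb4: Bb3 (8 semitones down).
A perfect fifth down from Bb3 is Eb3.

Eb3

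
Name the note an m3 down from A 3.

The third takes the letter from A down to F.
A minor third spans 3 semitones, so from A3 the target pitch is F#3.

F-sharp 3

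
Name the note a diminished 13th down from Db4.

F#2

The thirteenth's letter: D down six letter names plus an octave → F.
Moving 19 semitones down from Db4 (the size of a diminished thirteenth) reaches F#2.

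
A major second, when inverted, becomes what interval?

minor 7th

Interval numbers invert to sum to nine: 2 + 7 = 9, so a second inverts to a seventh.
And major becomes minor under inversion, so we get a minor seventh.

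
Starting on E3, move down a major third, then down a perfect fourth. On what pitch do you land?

G2

Down a major third from E3: C3 (4 semitones down).
A perfect fourth down from C3 is G2.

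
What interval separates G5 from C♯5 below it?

Descending from G5 to C#5 is the same interval as ascending C#5 to G5.
C to G spans five letter names (C-D-E-F-G): a fifth.
A perfect fifth would be 7 semitones; C#5 to G5 is 6, one semitone narrower, so the interval is diminished.

diminished 5th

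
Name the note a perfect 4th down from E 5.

B 4

The fourth takes the letter from E down to B.
A perfect fourth is 5 semitones; 5 semitones down from E5 gives B4.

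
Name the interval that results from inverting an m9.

major 7th

First reduce the compound minor ninth to its simple form, a minor second.
Inverted interval numbers add to nine, so a second pairs with a seventh (2 + 7 = 9).
And minor becomes major under inversion, so we get a major seventh.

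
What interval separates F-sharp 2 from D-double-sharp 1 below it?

Descending from F#2 to D##1 is the same interval as ascending D##1 to F#2.
D to F spans three letter names (D-E-F), plus an octave: a tenth.
D##1 to F#2 spans 14 semitones — two semitones narrower than the major tenth (16) — giving a diminished tenth.
(Equivalently, a compound diminished third: a diminished third plus an octave.)

diminished 10th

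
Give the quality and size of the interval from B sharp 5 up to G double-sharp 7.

B to G spans six letter names (B-C-D-E-F-G), plus an octave: a thirteenth.
The major thirteenth spans 21 semitones, and B#5 to G##7 is exactly 21 semitones — so this is a major thirteenth.
(Equivalently, a compound major sixth: a major sixth plus an octave.)

major 13th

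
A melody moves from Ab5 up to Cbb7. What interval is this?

diminished 10th

A to C spans three letter names (A-B-C), plus an octave: a tenth.
The major tenth is 16 semitones; here we have 14, two semitones narrower: diminished.
(Equivalently, a compound diminished third: a diminished third plus an octave.)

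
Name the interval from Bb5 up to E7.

B to E spans four letter names (B-C-D-E), plus an octave — that makes it an eleventh of some quality.
The perfect eleventh is 17 semitones; here we have 18, one semitone wider: augmented.
(Equivalently, a compound augmented fourth: an augmented fourth plus an octave.)

augmented 11th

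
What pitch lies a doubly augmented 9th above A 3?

B-double-sharp 4

The ninth's letter: A up two letter names plus an octave → B.
A doubly augmented ninth is 16 semitones; 16 semitones up from A3 gives B##4.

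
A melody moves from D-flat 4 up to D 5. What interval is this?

A8

D to D is the same letter name, plus an octave: an octave.
Db4 to D5 spans 13 semitones — one semitone wider than the perfect octave (12) — giving an augmented octave.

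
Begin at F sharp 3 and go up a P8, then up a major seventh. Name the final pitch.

Up a perfect octave from F#3: F#4 (12 semitones up).
Up a major seventh from F#4: E#5 (11 semitones up).

E sharp 5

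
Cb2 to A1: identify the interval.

Descending from Cb2 to A1 is the same interval as ascending A1 to Cb2.
A to C spans three letter names (A-B-C): a third.
A major third would be 4 semitones; A1 to Cb2 is 2, two semitones narrower, so the interval is diminished.

d3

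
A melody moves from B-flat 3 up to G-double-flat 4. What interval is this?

B to G spans six letter names (B-C-D-E-F-G): a sixth.
The major sixth is 9 semitones; here we have 7, two semitones narrower: diminished.

d6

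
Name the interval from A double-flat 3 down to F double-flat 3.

Descending from Abb3 to Fbb3 is the same interval as ascending Fbb3 to Abb3.
F to A spans three letter names (F-G-A): a third.
The major third spans 4 semitones, and Fbb3 to Abb3 is exactly 4 semitones — so this is a major third.

major third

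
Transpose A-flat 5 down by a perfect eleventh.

Four letters down from A (plus an octave) reaches E.
A perfect eleventh is 17 semitones; 17 semitones down from Ab5 gives Eb4.

E-flat 4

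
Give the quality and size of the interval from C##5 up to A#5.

C to A spans six letter names (C-D-E-F-G-A): a sixth.
A major sixth would be 9 semitones, but C##5 to A#5 is 8 — one semitone narrower, making it a minor sixth.

m6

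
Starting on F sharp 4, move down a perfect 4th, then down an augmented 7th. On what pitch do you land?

Down a perfect fourth from F#4: C#4 (5 semitones down).
Down an augmented seventh from C#4: Db3 (12 semitones down).

D flat 3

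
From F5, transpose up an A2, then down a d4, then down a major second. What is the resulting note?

Up an augmented second from F5: G#5 (3 semitones up).
G#5 down a diminished fourth → D##5 (4 semitones).
A major second down from D##5 is C##5.

C##5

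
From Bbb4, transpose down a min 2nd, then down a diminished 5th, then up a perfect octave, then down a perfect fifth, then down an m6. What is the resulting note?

Bbb4 down a minor second → Ab4 (1 semitone).
A diminished fifth down from Ab4 is D4.
A perfect octave up from D4 is D5.
Down a perfect fifth from D5: G4 (7 semitones down).
G4 down a minor sixth → B3 (8 semitones).

B3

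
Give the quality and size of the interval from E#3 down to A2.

augmented 5th

Descending from E#3 to A2 is the same interval as ascending A2 to E#3.
A to E spans five letter names (A-B-C-D-E) — that makes it a fifth of some quality.
The perfect fifth is 7 semitones; here we have 8, one semitone wider: augmented.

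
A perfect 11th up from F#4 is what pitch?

B5

Four letters up from F (plus an octave) reaches B.
A perfect eleventh is 17 semitones; 17 semitones up from F#4 gives B5.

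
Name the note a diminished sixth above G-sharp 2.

E-flat 3

The sixth takes the letter from G up to E.
Moving 7 semitones up from G#2 (the size of a diminished sixth) reaches Eb3.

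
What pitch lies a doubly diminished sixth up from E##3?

C4

The sixth takes the letter from E up to C.
Moving 6 semitones up from E##3 (the size of a doubly diminished sixth) reaches C4.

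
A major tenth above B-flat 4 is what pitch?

D 6

Three letters up from B (plus an octave) reaches D.
Moving 16 semitones up from Bb4 (the size of a major tenth) reaches D6.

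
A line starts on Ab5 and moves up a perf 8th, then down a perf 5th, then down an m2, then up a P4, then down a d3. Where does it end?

D#6

Ab5 up a perfect octave → Ab6 (12 semitones).
Down a perfect fifth from Ab6: Db6 (7 semitones down).
Down a minor second from Db6: C6 (1 semitone down).
Up a perfect fourth from C6: F6 (5 semitones up).
A diminished third down from F6 is D#6.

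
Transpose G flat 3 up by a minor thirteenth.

Counting six letter names plus an octave up from G lands on E.
A minor thirteenth spans 20 semitones, so from Gb3 the target pitch is Ebb5.

E double-flat 5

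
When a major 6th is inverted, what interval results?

Interval numbers invert to sum to nine: 6 + 3 = 9, so a sixth inverts to a third.
And major becomes minor under inversion, so we get a minor third.

minor 3rd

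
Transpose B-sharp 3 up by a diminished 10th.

D 5

Three letters up from B (plus an octave) reaches D.
A diminished tenth spans 14 semitones, so from B#3 the target pitch is D5.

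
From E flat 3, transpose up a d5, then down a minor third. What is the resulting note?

Up a diminished fifth from Eb3: Bbb3 (6 semitones up).
Bbb3 down a minor third → Gb3 (3 semitones).

G flat 3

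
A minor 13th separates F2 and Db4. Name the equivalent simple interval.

minor 6th

Subtracting seven from the interval number removes an octave: 13 − 7 = 6.
That makes a minor thirteenth a compound minor sixth — an octave plus a minor sixth.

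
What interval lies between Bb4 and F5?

perfect fifth

B to F spans five letter names (B-C-D-E-F) — that makes it a fifth of some quality.
Bb4 to F5 is 7 semitones, matching the perfect fifth exactly, so the quality is perfect.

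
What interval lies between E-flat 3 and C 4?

major sixth

E to C spans six letter names (E-F-G-A-B-C), so the interval is some kind of sixth.
Counting semitones, Eb3→C4 is 9, which is the major sixth.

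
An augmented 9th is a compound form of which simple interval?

A2

Each octave removed subtracts seven from the number: 9 − 7 = 2.
So an augmented ninth is an octave plus an augmented second. The quality is unchanged.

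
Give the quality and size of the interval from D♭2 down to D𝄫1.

Descending from Db2 to Dbb1 is the same interval as ascending Dbb1 to Db2.
D to D is the same letter name, plus an octave — that makes it an octave of some quality.
Dbb1 to Db2 spans 13 semitones — one semitone wider than the perfect octave (12) — giving an augmented octave.

augmented octave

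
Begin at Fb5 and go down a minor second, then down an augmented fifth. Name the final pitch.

Abb4

A minor second down from Fb5 is Eb5.
An augmented fifth down from Eb5 is Abb4.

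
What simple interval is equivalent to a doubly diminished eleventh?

Each octave removed subtracts seven from the number: 11 − 7 = 4.
Quality carries through unchanged, so the simple form is a doubly diminished fourth.

dd4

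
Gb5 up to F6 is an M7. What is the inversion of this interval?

Inverted interval numbers add to nine, so a seventh pairs with a second (7 + 2 = 9).
And major becomes minor under inversion, so we get a minor second.

m2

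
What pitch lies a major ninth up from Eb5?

Two letters up from E (plus an octave) reaches F.
A major ninth spans 14 semitones, so from Eb5 the target pitch is F6.

F6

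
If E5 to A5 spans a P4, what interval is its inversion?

The rule of nine gives the new number: 9 − 4 = 5, so a fourth becomes a fifth.
The quality also flips — perfect stays perfect — giving a perfect fifth.

P5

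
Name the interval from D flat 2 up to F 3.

major 10th

D to F spans three letter names (D-E-F), plus an octave, so the interval is some kind of tenth.
Counting semitones, Db2→F3 is 16, which is the major tenth.
(Equivalently, a compound major third: a major third plus an octave.)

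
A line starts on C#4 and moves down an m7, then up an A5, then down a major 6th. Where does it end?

C##3

C#4 down a minor seventh → D#3 (10 semitones).
Up an augmented fifth from D#3: A##3 (8 semitones up).
A##3 down a major sixth → C##3 (9 semitones).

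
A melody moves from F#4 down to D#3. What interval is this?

Descending from F#4 to D#3 is the same interval as ascending D#3 to F#4.
D to F spans three letter names (D-E-F), plus an octave, so the interval is some kind of tenth.
At 15 semitones, D#3→F#4 falls one short of a major tenth: minor.
(Equivalently, a compound minor third: a minor third plus an octave.)

minor tenth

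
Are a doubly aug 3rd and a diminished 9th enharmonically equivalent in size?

No

6 semitones (doubly augmented third) vs 12 semitones (diminished ninth): not equal.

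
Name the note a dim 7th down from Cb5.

D4

The seventh takes the letter from C down to D.
A diminished seventh spans 9 semitones, so from Cb5 the target pitch is D4.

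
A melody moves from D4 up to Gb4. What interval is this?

diminished fourth

D to G spans four letter names (D-E-F-G): a fourth.
The perfect fourth is 5 semitones; here we have 4, one semitone narrower: diminished.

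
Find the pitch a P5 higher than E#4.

Counting five letter names up from E lands on B.
A perfect fifth is 7 semitones; 7 semitones up from E#4 gives B#4.

B#4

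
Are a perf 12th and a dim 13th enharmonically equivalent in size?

Both span 19 semitones: a perfect twelfth and a diminished thirteenth are the same chromatic distance.

Yes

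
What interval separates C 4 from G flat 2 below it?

A11

Descending from C4 to Gb2 is the same interval as ascending Gb2 to C4.
G to C spans four letter names (G-A-B-C), plus an octave, so the interval is some kind of eleventh.
Gb2 to C4 spans 18 semitones — one semitone wider than the perfect eleventh (17) — giving an augmented eleventh.
(Equivalently, a compound augmented fourth: an augmented fourth plus an octave.)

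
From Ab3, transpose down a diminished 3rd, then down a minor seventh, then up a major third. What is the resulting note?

A diminished third down from Ab3 is F#3.
A minor seventh down from F#3 is G#2.
Up a major third from G#2: B#2 (4 semitones up).

B#2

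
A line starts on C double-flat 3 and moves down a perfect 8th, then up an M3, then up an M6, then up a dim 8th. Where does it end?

Cbb3 down a perfect octave → Cbb2 (12 semitones).
Cbb2 up a major third → Ebb2 (4 semitones).
A major sixth up from Ebb2 is Cb3.
Cb3 up a diminished octave → Cbb4 (11 semitones).

C double-flat 4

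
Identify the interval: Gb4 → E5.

G to E spans six letter names (G-A-B-C-D-E), so the interval is some kind of sixth.
Gb4 to E5 spans 10 semitones — one semitone wider than the major sixth (9) — giving an augmented sixth.

augmented 6th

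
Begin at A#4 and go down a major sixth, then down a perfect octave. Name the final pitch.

C#3

A#4 down a major sixth → C#4 (9 semitones).
Down a perfect octave from C#4: C#3 (12 semitones down).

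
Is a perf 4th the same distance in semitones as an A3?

Both span 5 semitones: a perfect fourth and an augmented third are the same chromatic distance.

Yes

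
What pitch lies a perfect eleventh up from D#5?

The eleventh's letter: D up four letter names plus an octave → G.
A perfect eleventh spans 17 semitones, so from D#5 the target pitch is G#6.

G#6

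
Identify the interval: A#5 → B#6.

A to B spans two letter names (A-B), plus an octave — that makes it a ninth of some quality.
A#5 to B#6 is 14 semitones, matching the major ninth exactly, so the quality is major.
(Equivalently, a compound major second: a major second plus an octave.)

major ninth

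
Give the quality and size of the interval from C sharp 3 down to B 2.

major second

Descending from C#3 to B2 is the same interval as ascending B2 to C#3.
B to C spans two letter names (B-C), so the interval is some kind of second.
Counting semitones, B2→C#3 is 2, which is the major second.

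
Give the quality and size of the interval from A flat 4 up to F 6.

major 13th

A to F spans six letter names (A-B-C-D-E-F), plus an octave — that makes it a thirteenth of some quality.
Counting semitones, Ab4→F6 is 21, which is the major thirteenth.
(Equivalently, a compound major sixth: a major sixth plus an octave.)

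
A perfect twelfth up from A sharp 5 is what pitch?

E sharp 7

The twelfth's letter: A up five letter names plus an octave → E.
Moving 19 semitones up from A#5 (the size of a perfect twelfth) reaches E#7.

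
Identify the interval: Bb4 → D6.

major 10th

B to D spans three letter names (B-C-D), plus an octave: a tenth.
The major tenth spans 16 semitones, and Bb4 to D6 is exactly 16 semitones — so this is a major tenth.
(Equivalently, a compound major third: a major third plus an octave.)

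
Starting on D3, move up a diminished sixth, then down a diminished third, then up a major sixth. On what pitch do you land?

E4

A diminished sixth up from D3 is Bbb3.
Down a diminished third from Bbb3: G3 (2 semitones down).
Up a major sixth from G3: E4 (9 semitones up).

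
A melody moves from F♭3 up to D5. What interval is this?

augmented 13th

F to D spans six letter names (F-G-A-B-C-D), plus an octave — that makes it a thirteenth of some quality.
The major thirteenth is 21 semitones; here we have 22, one semitone wider: augmented.
(Equivalently, a compound augmented sixth: an augmented sixth plus an octave.)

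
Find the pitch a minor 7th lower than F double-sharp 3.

G double-sharp 2

Counting seven letter names down from F lands on G.
A minor seventh spans 10 semitones, so from F##3 the target pitch is G##2.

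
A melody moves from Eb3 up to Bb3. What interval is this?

E to B spans five letter names (E-F-G-A-B) — that makes it a fifth of some quality.
Eb3 to Bb3 is 7 semitones, matching the perfect fifth exactly, so the quality is perfect.

P5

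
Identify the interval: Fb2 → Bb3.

F to B spans four letter names (F-G-A-B), plus an octave — that makes it an eleventh of some quality.
Fb2 to Bb3 spans 18 semitones — one semitone wider than the perfect eleventh (17) — giving an augmented eleventh.
(Equivalently, a compound augmented fourth: an augmented fourth plus an octave.)

augmented 11th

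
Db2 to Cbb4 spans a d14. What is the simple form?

Each octave removed subtracts seven from the number: 14 − 7 = 7.
So a diminished fourteenth is an octave plus a diminished seventh. The quality is unchanged.

diminished 7th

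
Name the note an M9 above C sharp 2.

Counting two letter names plus an octave up from C lands on D.
A major ninth spans 14 semitones, so from C#2 the target pitch is D#3.

D sharp 3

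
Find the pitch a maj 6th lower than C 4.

E flat 3

The sixth takes the letter from C down to E.
A major sixth spans 9 semitones, so from C4 the target pitch is Eb3.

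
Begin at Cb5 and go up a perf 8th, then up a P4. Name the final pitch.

Cb5 up a perfect octave → Cb6 (12 semitones).
Cb6 up a perfect fourth → Fb6 (5 semitones).

Fb6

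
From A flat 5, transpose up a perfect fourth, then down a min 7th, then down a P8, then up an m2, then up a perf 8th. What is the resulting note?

F flat 5

A perfect fourth up from Ab5 is Db6.
Db6 down a minor seventh → Eb5 (10 semitones).
Eb5 down a perfect octave → Eb4 (12 semitones).
Up a minor second from Eb4: Fb4 (1 semitone up).
A perfect octave up from Fb4 is Fb5.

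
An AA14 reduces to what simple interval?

Each octave removed subtracts seven from the number: 14 − 7 = 7.
That makes a doubly augmented fourteenth a compound doubly augmented seventh — an octave plus a doubly augmented seventh.

AA7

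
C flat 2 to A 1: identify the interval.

diminished third

Descending from Cb2 to A1 is the same interval as ascending A1 to Cb2.
A to C spans three letter names (A-B-C), so the interval is some kind of third.
The major third is 4 semitones; here we have 2, two semitones narrower: diminished.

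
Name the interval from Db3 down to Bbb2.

major third

Descending from Db3 to Bbb2 is the same interval as ascending Bbb2 to Db3.
B to D spans three letter names (B-C-D): a third.
Bbb2 to Db3 is 4 semitones, matching the major third exactly, so the quality is major.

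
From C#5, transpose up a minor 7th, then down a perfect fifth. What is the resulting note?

E5

A minor seventh up from C#5 is B5.
Down a perfect fifth from B5: E5 (7 semitones down).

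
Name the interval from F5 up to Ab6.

F to A spans three letter names (F-G-A), plus an octave: a tenth.
At 15 semitones, F5→Ab6 falls one short of a major tenth: minor.
(Equivalently, a compound minor third: a minor third plus an octave.)

minor tenth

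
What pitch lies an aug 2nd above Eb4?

The second takes the letter from E up to F.
An augmented second is 3 semitones; 3 semitones up from Eb4 gives F#4.

F#4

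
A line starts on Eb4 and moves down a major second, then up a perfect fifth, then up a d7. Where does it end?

A major second down from Eb4 is Db4.
Db4 up a perfect fifth → Ab4 (7 semitones).
A diminished seventh up from Ab4 is Gbb5.

Gbb5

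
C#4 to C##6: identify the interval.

augmented fifteenth

C to C is the same letter name, plus 2 octaves — that makes it a fifteenth of some quality.
The perfect fifteenth is 24 semitones; here we have 25, one semitone wider: augmented.
(Equivalently, a compound augmented octave: an augmented octave plus an octave.)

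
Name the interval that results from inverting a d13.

augmented third

First reduce the compound diminished thirteenth to its simple form, a diminished sixth.
Interval numbers invert to sum to nine: 6 + 3 = 9, so a sixth inverts to a third.
And diminished becomes augmented under inversion, so we get an augmented third.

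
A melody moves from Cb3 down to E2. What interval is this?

d6

Descending from Cb3 to E2 is the same interval as ascending E2 to Cb3.
E to C spans six letter names (E-F-G-A-B-C), so the interval is some kind of sixth.
E2 to Cb3 spans 7 semitones — two semitones narrower than the major sixth (9) — giving a diminished sixth.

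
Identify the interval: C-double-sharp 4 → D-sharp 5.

minor 9th

C to D spans two letter names (C-D), plus an octave: a ninth.
At 13 semitones, C##4→D#5 falls one short of a major ninth: minor.
(Equivalently, a compound minor second: a minor second plus an octave.)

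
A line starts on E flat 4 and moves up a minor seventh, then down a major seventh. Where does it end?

Up a minor seventh from Eb4: Db5 (10 semitones up).
Db5 down a major seventh → Ebb4 (11 semitones).

E double-flat 4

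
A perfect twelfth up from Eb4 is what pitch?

Bb5

The twelfth's letter: E up five letter names plus an octave → B.
Moving 19 semitones up from Eb4 (the size of a perfect twelfth) reaches Bb5.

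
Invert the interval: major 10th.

First reduce the compound major tenth to its simple form, a major third.
The rule of nine gives the new number: 9 − 3 = 6, so a third becomes a sixth.
And major becomes minor under inversion, so we get a minor sixth.

m6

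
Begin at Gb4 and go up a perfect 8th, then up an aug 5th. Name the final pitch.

Gb4 up a perfect octave → Gb5 (12 semitones).
Up an augmented fifth from Gb5: D6 (8 semitones up).

D6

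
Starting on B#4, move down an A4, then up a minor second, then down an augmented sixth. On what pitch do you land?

Bbb3

An augmented fourth down from B#4 is F#4.
A minor second up from F#4 is G4.
An augmented sixth down from G4 is Bbb3.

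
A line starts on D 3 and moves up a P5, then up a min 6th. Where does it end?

D3 up a perfect fifth → A3 (7 semitones).
A minor sixth up from A3 is F4.

F 4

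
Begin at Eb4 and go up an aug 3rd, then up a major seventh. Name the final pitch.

F##5

Up an augmented third from Eb4: G#4 (5 semitones up).
A major seventh up from G#4 is F##5.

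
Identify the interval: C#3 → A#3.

C to A spans six letter names (C-D-E-F-G-A), so the interval is some kind of sixth.
C#3 to A#3 is 9 semitones, matching the major sixth exactly, so the quality is major.

major sixth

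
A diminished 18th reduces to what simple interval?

diminished fourth

Each octave removed subtracts seven from the number: 18 − 14 = 4.
Quality carries through unchanged, so the simple form is a diminished fourth.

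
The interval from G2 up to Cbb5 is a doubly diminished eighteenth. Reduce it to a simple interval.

doubly diminished fourth

Each octave removed subtracts seven from the number: 18 − 14 = 4.
That makes a doubly diminished eighteenth a compound doubly diminished fourth — 2 octaves plus a doubly diminished fourth.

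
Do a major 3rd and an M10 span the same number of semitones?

No

A major third is 4 semitones but a major tenth is 16 semitones — different sizes.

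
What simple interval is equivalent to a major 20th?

Subtracting seven from the interval number removes an octave: 20 − 14 = 6.
That makes a major twentieth a compound major sixth — 2 octaves plus a major sixth.

major sixth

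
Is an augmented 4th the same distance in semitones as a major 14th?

An augmented fourth spans 6 semitones; a major fourteenth spans 23 semitones. They differ by 17.

No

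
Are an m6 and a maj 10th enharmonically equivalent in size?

No

A minor sixth is 8 semitones but a major tenth is 16 semitones — different sizes.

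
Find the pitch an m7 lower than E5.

F#4

Counting seven letter names down from E lands on F.
Moving 10 semitones down from E5 (the size of a minor seventh) reaches F#4.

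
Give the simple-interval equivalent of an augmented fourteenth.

Take out an octave (7 from the number): 14 − 7 = 7.
So an augmented fourteenth is an octave plus an augmented seventh. The quality is unchanged.

augmented 7th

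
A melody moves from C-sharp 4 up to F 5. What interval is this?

C to F spans four letter names (C-D-E-F), plus an octave: an eleventh.
The perfect eleventh is 17 semitones; here we have 16, one semitone narrower: diminished.
(Equivalently, a compound diminished fourth: a diminished fourth plus an octave.)

diminished eleventh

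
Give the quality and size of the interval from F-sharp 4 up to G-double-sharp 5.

F to G spans two letter names (F-G), plus an octave — that makes it a ninth of some quality.
A major ninth would be 14 semitones; F#4 to G##5 is 15, one semitone wider, so the interval is augmented.
(Equivalently, a compound augmented second: an augmented second plus an octave.)

augmented 9th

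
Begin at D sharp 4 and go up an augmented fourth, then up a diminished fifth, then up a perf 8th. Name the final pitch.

Up an augmented fourth from D#4: G##4 (6 semitones up).
G##4 up a diminished fifth → D#5 (6 semitones).
A perfect octave up from D#5 is D#6.

D sharp 6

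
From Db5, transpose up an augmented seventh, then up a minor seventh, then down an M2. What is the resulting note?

Db5 up an augmented seventh → C#6 (12 semitones).
A minor seventh up from C#6 is B6.
B6 down a major second → A6 (2 semitones).

A6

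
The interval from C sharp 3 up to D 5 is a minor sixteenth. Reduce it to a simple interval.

m2

Subtracting seven from the interval number removes an octave: 16 − 14 = 2.
Quality carries through unchanged, so the simple form is a minor second.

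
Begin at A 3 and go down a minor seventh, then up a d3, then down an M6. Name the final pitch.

A minor seventh down from A3 is B2.
Up a diminished third from B2: Db3 (2 semitones up).
Down a major sixth from Db3: Fb2 (9 semitones down).

F flat 2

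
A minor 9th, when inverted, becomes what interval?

First reduce the compound minor ninth to its simple form, a minor second.
The rule of nine gives the new number: 9 − 2 = 7, so a second becomes a seventh.
Quality inverts too: minor becomes major. That makes the inversion a major seventh.

major seventh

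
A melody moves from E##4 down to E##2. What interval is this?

perfect fifteenth

Descending from E##4 to E##2 is the same interval as ascending E##2 to E##4.
E to E is the same letter name, plus 2 octaves, so the interval is some kind of fifteenth.
Counting semitones, E##2→E##4 is 24, which is the perfect fifteenth.
(Equivalently, a compound perfect octave: a perfect octave plus an octave.)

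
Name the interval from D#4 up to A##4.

augmented 5th

D to A spans five letter names (D-E-F-G-A) — that makes it a fifth of some quality.
D#4 to A##4 spans 8 semitones — one semitone wider than the perfect fifth (7) — giving an augmented fifth.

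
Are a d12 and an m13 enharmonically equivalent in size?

A diminished twelfth is 18 semitones but a minor thirteenth is 20 semitones — different sizes.

No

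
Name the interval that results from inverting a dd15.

First reduce the compound doubly diminished fifteenth to its simple form, a doubly diminished octave.
Interval numbers invert to sum to nine: 8 + 1 = 9, so an octave inverts to a unison.
Quality inverts too: doubly diminished becomes doubly augmented. That makes the inversion a doubly augmented unison.

doubly augmented unison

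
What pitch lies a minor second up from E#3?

F#3

The second takes the letter from E up to F.
Moving 1 semitone up from E#3 (the size of a minor second) reaches F#3.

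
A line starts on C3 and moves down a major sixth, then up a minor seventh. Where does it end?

Down a major sixth from C3: Eb2 (9 semitones down).
Eb2 up a minor seventh → Db3 (10 semitones).

Db3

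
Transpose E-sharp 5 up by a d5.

Five letter names up from E: B.
A diminished fifth spans 6 semitones, so from E#5 the target pitch is B5.

B 5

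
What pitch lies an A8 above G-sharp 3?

For an octave the letter name doesn't change: still G, an octave up.
An augmented octave spans 13 semitones, so from G#3 the target pitch is G##4.

G-double-sharp 4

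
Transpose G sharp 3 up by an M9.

The ninth's letter: G up two letter names plus an octave → A.
A major ninth is 14 semitones; 14 semitones up from G#3 gives A#4.

A sharp 4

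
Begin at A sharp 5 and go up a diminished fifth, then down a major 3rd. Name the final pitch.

C 6

A diminished fifth up from A#5 is E6.
Down a major third from E6: C6 (4 semitones down).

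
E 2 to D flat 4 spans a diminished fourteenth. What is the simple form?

diminished seventh

Take out an octave (7 from the number): 14 − 7 = 7.
Quality carries through unchanged, so the simple form is a diminished seventh.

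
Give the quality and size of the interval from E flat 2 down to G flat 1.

major 6th

Descending from Eb2 to Gb1 is the same interval as ascending Gb1 to Eb2.
G to E spans six letter names (G-A-B-C-D-E) — that makes it a sixth of some quality.
The major sixth spans 9 semitones, and Gb1 to Eb2 is exactly 9 semitones — so this is a major sixth.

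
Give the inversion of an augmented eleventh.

diminished fifth

First reduce the compound augmented eleventh to its simple form, an augmented fourth.
Inverted interval numbers add to nine, so a fourth pairs with a fifth (4 + 5 = 9).
The quality also flips — augmented becomes diminished — giving a diminished fifth.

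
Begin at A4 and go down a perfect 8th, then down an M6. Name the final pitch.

A perfect octave down from A4 is A3.
A major sixth down from A3 is C3.

C3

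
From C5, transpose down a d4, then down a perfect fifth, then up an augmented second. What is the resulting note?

D##4

C5 down a diminished fourth → G#4 (4 semitones).
G#4 down a perfect fifth → C#4 (7 semitones).
An augmented second up from C#4 is D##4.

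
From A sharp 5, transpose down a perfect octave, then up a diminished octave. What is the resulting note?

A 5

A#5 down a perfect octave → A#4 (12 semitones).
A diminished octave up from A#4 is A5.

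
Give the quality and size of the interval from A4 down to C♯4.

minor sixth

Descending from A4 to C#4 is the same interval as ascending C#4 to A4.
C to A spans six letter names (C-D-E-F-G-A), so the interval is some kind of sixth.
At 8 semitones, C#4→A4 falls one short of a major sixth: minor.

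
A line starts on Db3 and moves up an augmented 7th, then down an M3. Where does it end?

An augmented seventh up from Db3 is C#4.
Down a major third from C#4: A3 (4 semitones down).

A3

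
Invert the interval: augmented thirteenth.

First reduce the compound augmented thirteenth to its simple form, an augmented sixth.
Interval numbers invert to sum to nine: 6 + 3 = 9, so a sixth inverts to a third.
The quality also flips — augmented becomes diminished — giving a diminished third.

diminished third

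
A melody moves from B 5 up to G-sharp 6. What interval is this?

B to G spans six letter names (B-C-D-E-F-G) — that makes it a sixth of some quality.
B5 to G#6 is 9 semitones, matching the major sixth exactly, so the quality is major.

major 6th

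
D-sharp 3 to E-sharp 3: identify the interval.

M2

D to E spans two letter names (D-E), so the interval is some kind of second.
D#3 to E#3 is 2 semitones, matching the major second exactly, so the quality is major.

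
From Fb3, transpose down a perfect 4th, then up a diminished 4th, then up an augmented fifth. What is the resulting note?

Cb4

Down a perfect fourth from Fb3: Cb3 (5 semitones down).
A diminished fourth up from Cb3 is Fbb3.
An augmented fifth up from Fbb3 is Cb4.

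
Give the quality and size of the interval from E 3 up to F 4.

E to F spans two letter names (E-F), plus an octave, so the interval is some kind of ninth.
A major ninth would be 14 semitones, but E3 to F4 is 13 — one semitone narrower, making it a minor ninth.
(Equivalently, a compound minor second: a minor second plus an octave.)

minor ninth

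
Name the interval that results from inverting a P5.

P4

Inverted interval numbers add to nine, so a fifth pairs with a fourth (5 + 4 = 9).
And perfect stays perfect under inversion, so we get a perfect fourth.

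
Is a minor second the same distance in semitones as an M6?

No

A minor second spans 1 semitone; a major sixth spans 9 semitones. They differ by 8.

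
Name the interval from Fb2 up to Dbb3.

minor 6th

F to D spans six letter names (F-G-A-B-C-D): a sixth.
At 8 semitones, Fb2→Dbb3 falls one short of a major sixth: minor.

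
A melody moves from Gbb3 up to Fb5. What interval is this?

M14

G to F spans seven letter names (G-A-B-C-D-E-F), plus an octave — that makes it a fourteenth of some quality.
The major fourteenth spans 23 semitones, and Gbb3 to Fb5 is exactly 23 semitones — so this is a major fourteenth.
(Equivalently, a compound major seventh: a major seventh plus an octave.)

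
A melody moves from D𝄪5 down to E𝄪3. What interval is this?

minor fourteenth

Descending from D##5 to E##3 is the same interval as ascending E##3 to D##5.
E to D spans seven letter names (E-F-G-A-B-C-D), plus an octave, so the interval is some kind of fourteenth.
E##3 to D##5 is 22 semitones, a half step short of the major fourteenth (23), so this is minor.
(Equivalently, a compound minor seventh: a minor seventh plus an octave.)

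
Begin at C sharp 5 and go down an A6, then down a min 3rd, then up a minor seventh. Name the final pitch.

An augmented sixth down from C#5 is Eb4.
Down a minor third from Eb4: C4 (3 semitones down).
A minor seventh up from C4 is Bb4.

B flat 4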